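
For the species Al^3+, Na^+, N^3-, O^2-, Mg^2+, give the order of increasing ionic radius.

Al^3+ < Mg^2+ < Na^+ < O^2- < N^3-

These species are isoelectronic with 10 electrons. The only difference is the number of protons: Al^3+ (Z=13), Mg^2+ (Z=12), Na^+ (Z=11), O^2- (Z=8), N^3- (Z=7). The strongest nuclear pull (Al^3+) gives the smallest ion.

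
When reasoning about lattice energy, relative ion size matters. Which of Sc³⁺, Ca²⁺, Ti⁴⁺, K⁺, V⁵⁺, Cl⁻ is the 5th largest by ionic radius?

Each ion has 18 electrons. The ranking follows nuclear charge in reverse — greater Z gives a smaller radius. V⁵⁺ (Z=23), Ti⁴⁺ (Z=22), Sc³⁺ (Z=21), Ca²⁺ (Z=20), K⁺ (Z=19), Cl⁻ (Z=17).
Full ascending order: V⁵⁺ < Ti⁴⁺ < Sc³⁺ < Ca²⁺ < K⁺ < Cl⁻. Counting from the largest, position 5 is Ti⁴⁺.

Ti⁴⁺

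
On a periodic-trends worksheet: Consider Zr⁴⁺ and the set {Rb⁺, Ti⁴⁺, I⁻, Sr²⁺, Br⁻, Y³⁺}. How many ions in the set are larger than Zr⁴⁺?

5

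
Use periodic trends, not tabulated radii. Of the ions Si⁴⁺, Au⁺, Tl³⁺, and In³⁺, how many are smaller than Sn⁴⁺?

Electron counts and nuclear charges: Si⁴⁺: 10 e⁻, Z=14, Sn⁴⁺: 46 e⁻, Z=50, In³⁺: 46 e⁻, Z=49, Tl³⁺: 78 e⁻, Z=81, Au⁺: 78 e⁻, Z=79. Si⁴⁺ < Sn⁴⁺ (same group, period 3 vs 5); Sn⁴⁺ < In³⁺ (isoelectronic, higher Z=50 is smaller); In³⁺ < Tl³⁺ (same group, period 5 vs 6); Tl³⁺ < Au⁺ (isoelectronic, higher Z=81 is smaller).
Relative to Sn⁴⁺, the ions that are smaller are Si⁴⁺. So 1 is smaller.

1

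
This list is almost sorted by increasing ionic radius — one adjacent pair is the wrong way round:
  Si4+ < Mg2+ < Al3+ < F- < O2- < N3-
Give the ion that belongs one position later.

Compare adjacent ions: they are isoelectronic (10 e⁻) and Al has more protons than Mg (13 vs 12), making Al3+ smaller — yet in this increasing list Mg2+ sits before Al3+. Nothing else is reversed, so Mg2+ should move one place to the right.

Mg2+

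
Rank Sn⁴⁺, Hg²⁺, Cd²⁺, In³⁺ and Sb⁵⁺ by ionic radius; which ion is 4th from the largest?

Sn⁴⁺

Electron counts and nuclear charges: Sb⁵⁺ has 46 e⁻ (Z=51), Sn⁴⁺ has 46 e⁻ (Z=50), In³⁺ has 46 e⁻ (Z=49), Cd²⁺ has 46 e⁻ (Z=48), Hg²⁺ has 78 e⁻ (Z=80). Sb⁵⁺ < Sn⁴⁺ (isoelectronic, higher Z=51 is smaller); Sn⁴⁺ < In³⁺ (both 46 e⁻, Z=50>49); In³⁺ < Cd²⁺ (both 46 e⁻, Z=49>48); Cd²⁺ < Hg²⁺ (same group, 1 shell fewer).
So the order is Sb⁵⁺ < Sn⁴⁺ < In³⁺ < Cd²⁺ < Hg²⁺; the 4th-largest ion is Sn⁴⁺.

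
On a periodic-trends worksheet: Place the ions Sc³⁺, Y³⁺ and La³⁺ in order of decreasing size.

Same group, same charge. Going down the group adds an extra shell of electrons, so the ion gets larger: Sc³⁺ is highest in the group and smallest.

La³⁺ > Y³⁺ > Sc³⁺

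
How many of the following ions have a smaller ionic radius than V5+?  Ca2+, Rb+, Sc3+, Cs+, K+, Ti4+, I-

First list Z and electron count for each: V5+ has 18 e⁻ (Z=23), Ti4+ has 18 e⁻ (Z=22), Sc3+ has 18 e⁻ (Z=21), Ca2+ has 18 e⁻ (Z=20), K+ has 18 e⁻ (Z=19), Rb+ has 36 e⁻ (Z=37), Cs+ has 54 e⁻ (Z=55), I- has 54 e⁻ (Z=53). V5+ < Ti4+ (both 18 e⁻, Z=23>22); Ti4+ < Sc3+ (isoelectronic, higher Z=22 is smaller); Sc3+ < Ca2+ (both 18 e⁻, Z=21>20); Ca2+ < K+ (isoelectronic, higher Z=20 is smaller); K+ < Rb+ (same group, 1 shell fewer); Rb+ < Cs+ (same group, period 5 vs 6); Cs+ < I- (both 54 e⁻, Z=55>53).
Overall: V5+ < Ti4+ < Sc3+ < Ca2+ < K+ < Rb+ < Cs+ < I-. V5+ has 0 below it and 7 above. Count: 0.

0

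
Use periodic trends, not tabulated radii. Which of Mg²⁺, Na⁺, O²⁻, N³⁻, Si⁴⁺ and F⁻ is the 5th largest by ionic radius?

These species are isoelectronic with 10 electrons. The only difference is the number of protons: Si⁴⁺ (Z=14), Mg²⁺ (Z=12), Na⁺ (Z=11), F⁻ (Z=9), O²⁻ (Z=8), N³⁻ (Z=7). The strongest nuclear pull (Si⁴⁺) gives the smallest ion.
Full ascending order: Si⁴⁺ < Mg²⁺ < Na⁺ < F⁻ < O²⁻ < N³⁻. Counting from the largest, position 5 is Mg²⁺.

Mg²⁺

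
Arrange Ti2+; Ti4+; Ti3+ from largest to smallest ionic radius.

Ti2+ > Ti3+ > Ti4+

Same element, different charge: the more highly charged cation has fewer electrons and a greater effective nuclear charge per electron, making Ti4+ the smallest.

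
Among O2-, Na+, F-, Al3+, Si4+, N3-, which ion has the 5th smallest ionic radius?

O2-

These species are isoelectronic with 10 electrons. The only difference is the number of protons: Si4+ (Z=14), Al3+ (Z=13), Na+ (Z=11), F- (Z=9), O2- (Z=8), N3- (Z=7). The strongest nuclear pull (Si4+) gives the smallest ion.
That gives Si4+ < Al3+ < Na+ < F- < O2- < N3-. From the smallest end, number 5 is O2-.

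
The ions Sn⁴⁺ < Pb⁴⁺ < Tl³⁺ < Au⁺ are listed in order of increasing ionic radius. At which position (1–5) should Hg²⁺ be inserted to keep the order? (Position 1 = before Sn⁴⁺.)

Work out protons and electrons: Sn⁴⁺ has 46 e⁻ (Z=50), Pb⁴⁺ has 78 e⁻ (Z=82), Tl³⁺ has 78 e⁻ (Z=81), Hg²⁺ has 78 e⁻ (Z=80), Au⁺ has 78 e⁻ (Z=79). Sn⁴⁺ < Pb⁴⁺ (same group, period 5 vs 6); Pb⁴⁺ < Tl³⁺ (both 78 e⁻, Z=82>81); Tl³⁺ < Hg²⁺ (isoelectronic, higher Z=81 is smaller); Hg²⁺ < Au⁺ (both 78 e⁻, Z=80>79).
The complete sequence is Sn⁴⁺ < Pb⁴⁺ < Tl³⁺ < Hg²⁺ < Au⁺. Hg²⁺ sits at position 4.

4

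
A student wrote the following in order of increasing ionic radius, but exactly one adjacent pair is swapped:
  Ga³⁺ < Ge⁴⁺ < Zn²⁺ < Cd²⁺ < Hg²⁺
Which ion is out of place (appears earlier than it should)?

Compare adjacent ions: they are isoelectronic (28 e⁻) and Ge has more protons than Ga (32 vs 31), making Ge⁴⁺ smaller — yet in this increasing list Ga³⁺ sits before Ge⁴⁺. Nothing else is reversed, so Ga³⁺ should move one place to the right.

Ga³⁺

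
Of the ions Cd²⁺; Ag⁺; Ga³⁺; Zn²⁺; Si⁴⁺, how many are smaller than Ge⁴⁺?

First list Z and electron count for each: Si⁴⁺ (Z=14, 10 e⁻), Ge⁴⁺ (Z=32, 28 e⁻), Ga³⁺ (Z=31, 28 e⁻), Zn²⁺ (Z=30, 28 e⁻), Cd²⁺ (Z=48, 46 e⁻), Ag⁺ (Z=47, 46 e⁻). Si⁴⁺ < Ge⁴⁺ (same group, 1 shell fewer); Ge⁴⁺ < Ga³⁺ (both 28 e⁻, Z=32>31); Ga³⁺ < Zn²⁺ (both 28 e⁻, Z=31>30); Zn²⁺ < Cd²⁺ (same group, period 4 vs 5); Cd²⁺ < Ag⁺ (both 46 e⁻, Z=48>47).
Placing each against Ge⁴⁺: smaller — Si⁴⁺; larger — Ga³⁺, Zn²⁺, Cd²⁺, Ag⁺. That's 1.

1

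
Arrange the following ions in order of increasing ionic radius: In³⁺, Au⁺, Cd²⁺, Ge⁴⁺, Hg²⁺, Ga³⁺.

Ge⁴⁺ < Ga³⁺ < In³⁺ < Cd²⁺ < Hg²⁺ < Au⁺

Tabulating Z and e⁻: Ge⁴⁺: 28 e⁻, Z=32, Ga³⁺: 28 e⁻, Z=31, In³⁺: 46 e⁻, Z=49, Cd²⁺: 46 e⁻, Z=48, Hg²⁺: 78 e⁻, Z=80, Au⁺: 78 e⁻, Z=79. Ge⁴⁺ < Ga³⁺ (both 28 e⁻, Z=32>31); Ga³⁺ < In³⁺ (same group, period 4 vs 5); In³⁺ < Cd²⁺ (both 46 e⁻, Z=49>48); Cd²⁺ < Hg²⁺ (same group, 1 shell fewer); Hg²⁺ < Au⁺ (both 78 e⁻, Z=80>79).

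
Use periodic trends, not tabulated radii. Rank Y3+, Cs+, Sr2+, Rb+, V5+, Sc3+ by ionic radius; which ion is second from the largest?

Rb+

Electron counts and nuclear charges: V5+ (Z=23, 18 e⁻), Sc3+ (Z=21, 18 e⁻), Y3+ (Z=39, 36 e⁻), Sr2+ (Z=38, 36 e⁻), Rb+ (Z=37, 36 e⁻), Cs+ (Z=55, 54 e⁻). V5+ < Sc3+ (isoelectronic, higher Z=23 is smaller); Sc3+ < Y3+ (same group, period 4 vs 5); Y3+ < Sr2+ (both 36 e⁻, Z=39>38); Sr2+ < Rb+ (isoelectronic, higher Z=38 is smaller); Rb+ < Cs+ (same group, period 5 vs 6).
So the order is V5+ < Sc3+ < Y3+ < Sr2+ < Rb+ < Cs+; the 2nd-largest ion is Rb+.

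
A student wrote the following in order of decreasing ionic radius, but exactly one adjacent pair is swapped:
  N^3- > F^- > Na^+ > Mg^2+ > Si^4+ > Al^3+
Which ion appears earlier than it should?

Si^4+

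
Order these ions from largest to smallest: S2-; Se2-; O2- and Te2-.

Te2- > Se2- > S2- > O2-

These ions sit in one column with identical charge. Each step down the periodic table adds a principal shell, increasing the radius.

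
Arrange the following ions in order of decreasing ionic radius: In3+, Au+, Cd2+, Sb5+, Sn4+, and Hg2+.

First list Z and electron count for each: Sb5+ (Z=51, 46 e⁻), Sn4+ (Z=50, 46 e⁻), In3+ (Z=49, 46 e⁻), Cd2+ (Z=48, 46 e⁻), Hg2+ (Z=80, 78 e⁻), Au+ (Z=79, 78 e⁻). Sb5+ < Sn4+ (both 46 e⁻, Z=51>50); Sn4+ < In3+ (both 46 e⁻, Z=50>49); In3+ < Cd2+ (isoelectronic, higher Z=49 is smaller); Cd2+ < Hg2+ (same group, period 5 vs 6); Hg2+ < Au+ (isoelectronic, higher Z=80 is smaller).

Au+ > Hg2+ > Cd2+ > In3+ > Sn4+ > Sb5+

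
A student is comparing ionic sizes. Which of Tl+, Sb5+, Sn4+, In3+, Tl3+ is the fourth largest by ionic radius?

Sb5+: 46 e⁻, Z=51, Sn4+: 46 e⁻, Z=50, In3+: 46 e⁻, Z=49, Tl3+: 78 e⁻, Z=81, Tl+: 80 e⁻, Z=81. Sb5+ < Sn4+ (both 46 e⁻, Z=51>50); Sn4+ < In3+ (isoelectronic, higher Z=50 is smaller); In3+ < Tl3+ (same group, 1 shell fewer); Tl3+ < Tl+ (higher charge on the same element).
So the order is Sb5+ < Sn4+ < In3+ < Tl3+ < Tl+; the 4th-largest ion is Sn4+.

Sn4+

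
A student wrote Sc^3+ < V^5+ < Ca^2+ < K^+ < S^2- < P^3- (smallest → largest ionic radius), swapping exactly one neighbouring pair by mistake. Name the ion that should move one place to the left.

Scanning neighbour by neighbour, only Sc^3+/V^5+ violates a trend: they are isoelectronic (18 e⁻) and V has more protons than Sc (23 vs 21), making V^5+ smaller. That makes V^5+ the one sitting a position late relative to where it belongs.

V^5+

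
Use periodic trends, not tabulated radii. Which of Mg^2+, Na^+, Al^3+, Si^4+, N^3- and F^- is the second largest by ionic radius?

Isoelectronic series (10 e⁻ each). Size is set by nuclear charge: more protons means a smaller ion. Si^4+ (Z=14), Al^3+ (Z=13), Mg^2+ (Z=12), Na^+ (Z=11), F^- (Z=9), N^3- (Z=7).
Full ascending order: Si^4+ < Al^3+ < Mg^2+ < Na^+ < F^- < N^3-. Counting from the largest, position 2 is F^-.

F^-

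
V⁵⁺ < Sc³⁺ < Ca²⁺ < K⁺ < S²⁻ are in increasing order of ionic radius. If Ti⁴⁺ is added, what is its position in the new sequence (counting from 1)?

2

Isoelectronic series (18 e⁻ each). Size is set by nuclear charge: more protons means a smaller ion. V⁵⁺ (Z=23), Ti⁴⁺ (Z=22), Sc³⁺ (Z=21), Ca²⁺ (Z=20), K⁺ (Z=19), S²⁻ (Z=16).
The complete sequence is V⁵⁺ < Ti⁴⁺ < Sc³⁺ < Ca²⁺ < K⁺ < S²⁻. Ti⁴⁺ sits at position 2.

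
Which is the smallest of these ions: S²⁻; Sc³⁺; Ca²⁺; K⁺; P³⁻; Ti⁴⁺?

Ti⁴⁺

These species are isoelectronic with 18 electrons. The only difference is the number of protons: Ti⁴⁺ (Z=22), Sc³⁺ (Z=21), Ca²⁺ (Z=20), K⁺ (Z=19), S²⁻ (Z=16), P³⁻ (Z=15). The strongest nuclear pull (Ti⁴⁺) gives the smallest ion.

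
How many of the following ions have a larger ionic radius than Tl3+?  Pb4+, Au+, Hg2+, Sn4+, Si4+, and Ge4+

First list Z and electron count for each: Si4+ (Z=14, 10 e⁻), Ge4+ (Z=32, 28 e⁻), Sn4+ (Z=50, 46 e⁻), Pb4+ (Z=82, 78 e⁻), Tl3+ (Z=81, 78 e⁻), Hg2+ (Z=80, 78 e⁻), Au+ (Z=79, 78 e⁻). Si4+ < Ge4+ (same group, period 3 vs 4); Ge4+ < Sn4+ (same group, period 4 vs 5); Sn4+ < Pb4+ (same group, 1 shell fewer); Pb4+ < Tl3+ (both 78 e⁻, Z=82>81); Tl3+ < Hg2+ (isoelectronic, higher Z=81 is smaller); Hg2+ < Au+ (isoelectronic, higher Z=80 is smaller).
Relative to Tl3+, the ions that are larger are Hg2+, Au+. That's 2.

2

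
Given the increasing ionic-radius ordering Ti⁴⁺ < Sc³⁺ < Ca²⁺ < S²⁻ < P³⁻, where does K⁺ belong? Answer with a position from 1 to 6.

These species are isoelectronic with 18 electrons. The only difference is the number of protons: Ti⁴⁺ (Z=22), Sc³⁺ (Z=21), Ca²⁺ (Z=20), K⁺ (Z=19), S²⁻ (Z=16), P³⁻ (Z=15). The strongest nuclear pull (Ti⁴⁺) gives the smallest ion.
With K⁺ included the full order is Ti⁴⁺ < Sc³⁺ < Ca²⁺ < K⁺ < S²⁻ < P³⁻, so it takes position 4.

4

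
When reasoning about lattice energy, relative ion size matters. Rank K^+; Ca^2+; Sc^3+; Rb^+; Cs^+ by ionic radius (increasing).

Sc^3+: 18 e⁻, Z=21, Ca^2+: 18 e⁻, Z=20, K^+: 18 e⁻, Z=19, Rb^+: 36 e⁻, Z=37, Cs^+: 54 e⁻, Z=55. Sc^3+ < Ca^2+ (both 18 e⁻, Z=21>20); Ca^2+ < K^+ (both 18 e⁻, Z=20>19); K^+ < Rb^+ (same group, 1 shell fewer); Rb^+ < Cs^+ (same group, 1 shell fewer).

Sc^3+ < Ca^2+ < K^+ < Rb^+ < Cs^+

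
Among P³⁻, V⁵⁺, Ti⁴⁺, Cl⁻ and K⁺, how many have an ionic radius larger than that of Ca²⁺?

3

Isoelectronic series (18 e⁻ each). Size is set by nuclear charge: more protons means a smaller ion. V⁵⁺ (Z=23), Ti⁴⁺ (Z=22), Ca²⁺ (Z=20), K⁺ (Z=19), Cl⁻ (Z=17), P³⁻ (Z=15).
Relative to Ca²⁺, the ions that are larger are K⁺, Cl⁻, P³⁻. That's 3.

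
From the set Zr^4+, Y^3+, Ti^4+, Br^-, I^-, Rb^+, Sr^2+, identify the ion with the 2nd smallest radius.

Ti^4+ has 18 e⁻ (Z=22), Zr^4+ has 36 e⁻ (Z=40), Y^3+ has 36 e⁻ (Z=39), Sr^2+ has 36 e⁻ (Z=38), Rb^+ has 36 e⁻ (Z=37), Br^- has 36 e⁻ (Z=35), I^- has 54 e⁻ (Z=53). Ti^4+ < Zr^4+ (same group, 1 shell fewer); Zr^4+ < Y^3+ (both 36 e⁻, Z=40>39); Y^3+ < Sr^2+ (both 36 e⁻, Z=39>38); Sr^2+ < Rb^+ (isoelectronic, higher Z=38 is smaller); Rb^+ < Br^- (both 36 e⁻, Z=37>35); Br^- < I^- (same group, period 4 vs 5).
So the order is Ti^4+ < Zr^4+ < Y^3+ < Sr^2+ < Rb^+ < Br^- < I^-; the 2nd-smallest ion is Zr^4+.

Zr^4+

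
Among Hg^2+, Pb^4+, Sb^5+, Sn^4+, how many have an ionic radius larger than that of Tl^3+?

Sb^5+: 46 e⁻, Z=51, Sn^4+: 46 e⁻, Z=50, Pb^4+: 78 e⁻, Z=82, Tl^3+: 78 e⁻, Z=81, Hg^2+: 78 e⁻, Z=80. Sb^5+ < Sn^4+ (isoelectronic, higher Z=51 is smaller); Sn^4+ < Pb^4+ (same group, period 5 vs 6); Pb^4+ < Tl^3+ (isoelectronic, higher Z=82 is smaller); Tl^3+ < Hg^2+ (both 78 e⁻, Z=81>80).
Overall: Sb^5+ < Sn^4+ < Pb^4+ < Tl^3+ < Hg^2+. Tl^3+ has 3 below it and 1 above. Count: 1.

1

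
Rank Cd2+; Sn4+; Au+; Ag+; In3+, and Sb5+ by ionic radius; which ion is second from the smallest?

Sn4+

First list Z and electron count for each: Sb5+ has 46 e⁻ (Z=51), Sn4+ has 46 e⁻ (Z=50), In3+ has 46 e⁻ (Z=49), Cd2+ has 46 e⁻ (Z=48), Ag+ has 46 e⁻ (Z=47), Au+ has 78 e⁻ (Z=79). Sb5+ < Sn4+ (isoelectronic, higher Z=51 is smaller); Sn4+ < In3+ (isoelectronic, higher Z=50 is smaller); In3+ < Cd2+ (both 46 e⁻, Z=49>48); Cd2+ < Ag+ (both 46 e⁻, Z=48>47); Ag+ < Au+ (same group, period 5 vs 6).
So the order is Sb5+ < Sn4+ < In3+ < Cd2+ < Ag+ < Au+; the 2nd-smallest ion is Sn4+.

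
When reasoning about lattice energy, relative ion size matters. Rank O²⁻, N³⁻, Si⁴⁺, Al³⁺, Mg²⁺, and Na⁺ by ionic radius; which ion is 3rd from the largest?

Isoelectronic series (10 e⁻ each). Size is set by nuclear charge: more protons means a smaller ion. Si⁴⁺ (Z=14), Al³⁺ (Z=13), Mg²⁺ (Z=12), Na⁺ (Z=11), O²⁻ (Z=8), N³⁻ (Z=7).
Ordering: Si⁴⁺ < Al³⁺ < Mg²⁺ < Na⁺ < O²⁻ < N³⁻. The 3rd largest is Na⁺.

Na⁺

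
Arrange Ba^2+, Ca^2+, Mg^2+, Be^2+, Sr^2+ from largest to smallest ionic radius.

These ions sit in one column with identical charge. Each step down the periodic table adds a principal shell, increasing the radius.

Ba^2+ > Sr^2+ > Ca^2+ > Mg^2+ > Be^2+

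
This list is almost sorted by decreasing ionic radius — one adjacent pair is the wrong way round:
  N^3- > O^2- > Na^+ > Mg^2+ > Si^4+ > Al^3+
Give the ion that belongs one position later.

Scanning neighbour by neighbour, only Si^4+/Al^3+ violates a trend: both have 10 electrons but Z(Si)=14 > Z(Al)=13, so Si^4+ should be the smaller of the two. That makes Si^4+ the one sitting a position early relative to where it belongs.

Si^4+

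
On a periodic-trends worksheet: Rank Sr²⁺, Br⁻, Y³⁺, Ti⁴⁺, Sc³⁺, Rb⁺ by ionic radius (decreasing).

Br⁻ > Rb⁺ > Sr²⁺ > Y³⁺ > Sc³⁺ > Ti⁴⁺

First list Z and electron count for each: Ti⁴⁺ (Z=22, 18 e⁻), Sc³⁺ (Z=21, 18 e⁻), Y³⁺ (Z=39, 36 e⁻), Sr²⁺ (Z=38, 36 e⁻), Rb⁺ (Z=37, 36 e⁻), Br⁻ (Z=35, 36 e⁻). Ti⁴⁺ < Sc³⁺ (both 18 e⁻, Z=22>21); Sc³⁺ < Y³⁺ (same group, period 4 vs 5); Y³⁺ < Sr²⁺ (both 36 e⁻, Z=39>38); Sr²⁺ < Rb⁺ (isoelectronic, higher Z=38 is smaller); Rb⁺ < Br⁻ (both 36 e⁻, Z=37>35).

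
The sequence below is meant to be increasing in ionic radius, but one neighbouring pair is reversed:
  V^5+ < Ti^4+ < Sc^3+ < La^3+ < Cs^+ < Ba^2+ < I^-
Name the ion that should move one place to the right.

Cs^+

Check each adjacent pair. Cs^+ and Ba^2+ are reversed: they are isoelectronic (54 e⁻) and Ba has more protons than Cs (56 vs 55), making Ba^2+ smaller. No other neighbouring pair contradicts the periodic trends, so Cs^+ is the ion listed too early.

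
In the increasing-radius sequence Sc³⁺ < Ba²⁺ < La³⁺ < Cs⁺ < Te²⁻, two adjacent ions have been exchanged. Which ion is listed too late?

La³⁺

Compare adjacent ions: both have 54 electrons but Z(La)=57 > Z(Ba)=56, so La³⁺ should be the smaller of the two — yet in this increasing list Ba²⁺ sits before La³⁺. Nothing else is reversed, so La³⁺ should move one place to the left.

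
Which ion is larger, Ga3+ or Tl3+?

Tl3+

Same group, same charge. Going down the group adds an extra shell of electrons, so the ion gets larger: Ga3+ is highest in the group and smallest.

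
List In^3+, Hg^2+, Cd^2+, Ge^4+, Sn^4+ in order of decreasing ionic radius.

First list Z and electron count for each: Ge^4+ (Z=32, 28 e⁻), Sn^4+ (Z=50, 46 e⁻), In^3+ (Z=49, 46 e⁻), Cd^2+ (Z=48, 46 e⁻), Hg^2+ (Z=80, 78 e⁻). Ge^4+ < Sn^4+ (same group, 1 shell fewer); Sn^4+ < In^3+ (both 46 e⁻, Z=50>49); In^3+ < Cd^2+ (both 46 e⁻, Z=49>48); Cd^2+ < Hg^2+ (same group, period 5 vs 6).

Hg^2+ > Cd^2+ > In^3+ > Sn^4+ > Ge^4+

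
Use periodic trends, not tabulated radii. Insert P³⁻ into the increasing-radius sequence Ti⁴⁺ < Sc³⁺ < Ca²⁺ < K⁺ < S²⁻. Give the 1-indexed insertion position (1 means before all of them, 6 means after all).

Isoelectronic series (18 e⁻ each). Size is set by nuclear charge: more protons means a smaller ion. Ti⁴⁺ (Z=22), Sc³⁺ (Z=21), Ca²⁺ (Z=20), K⁺ (Z=19), S²⁻ (Z=16), P³⁻ (Z=15).
Putting P³⁻ in gives Ti⁴⁺ < Sc³⁺ < Ca²⁺ < K⁺ < S²⁻ < P³⁻; it lands at slot 6.

6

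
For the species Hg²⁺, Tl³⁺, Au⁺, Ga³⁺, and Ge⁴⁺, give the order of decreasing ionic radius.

First list Z and electron count for each: Ge⁴⁺ has 28 e⁻ (Z=32), Ga³⁺ has 28 e⁻ (Z=31), Tl³⁺ has 78 e⁻ (Z=81), Hg²⁺ has 78 e⁻ (Z=80), Au⁺ has 78 e⁻ (Z=79). Ge⁴⁺ < Ga³⁺ (both 28 e⁻, Z=32>31); Ga³⁺ < Tl³⁺ (same group, 2 shells fewer); Tl³⁺ < Hg²⁺ (isoelectronic, higher Z=81 is smaller); Hg²⁺ < Au⁺ (isoelectronic, higher Z=80 is smaller).

Au⁺ > Hg²⁺ > Tl³⁺ > Ga³⁺ > Ge⁴⁺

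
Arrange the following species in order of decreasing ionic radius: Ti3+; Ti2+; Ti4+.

Ti2+ > Ti3+ > Ti4+

For a single element, ionic radius drops as positive charge rises — Ti4+ < Ti2+.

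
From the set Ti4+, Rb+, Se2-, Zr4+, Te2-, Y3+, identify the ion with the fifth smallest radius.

Se2-

Ti4+ has 18 e⁻ (Z=22), Zr4+ has 36 e⁻ (Z=40), Y3+ has 36 e⁻ (Z=39), Rb+ has 36 e⁻ (Z=37), Se2- has 36 e⁻ (Z=34), Te2- has 54 e⁻ (Z=52). Ti4+ < Zr4+ (same group, 1 shell fewer); Zr4+ < Y3+ (isoelectronic, higher Z=40 is smaller); Y3+ < Rb+ (isoelectronic, higher Z=39 is smaller); Rb+ < Se2- (both 36 e⁻, Z=37>34); Se2- < Te2- (same group, period 4 vs 5).
So the order is Ti4+ < Zr4+ < Y3+ < Rb+ < Se2- < Te2-; the 5th-smallest ion is Se2-.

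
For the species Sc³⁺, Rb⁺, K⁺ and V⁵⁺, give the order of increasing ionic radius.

First list Z and electron count for each: V⁵⁺ has 18 e⁻ (Z=23), Sc³⁺ has 18 e⁻ (Z=21), K⁺ has 18 e⁻ (Z=19), Rb⁺ has 36 e⁻ (Z=37). V⁵⁺ < Sc³⁺ (both 18 e⁻, Z=23>21); Sc³⁺ < K⁺ (isoelectronic, higher Z=21 is smaller); K⁺ < Rb⁺ (same group, period 4 vs 5).

V⁵⁺ < Sc³⁺ < K⁺ < Rb⁺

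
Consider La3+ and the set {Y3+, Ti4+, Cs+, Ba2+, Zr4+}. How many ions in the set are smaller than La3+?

Electron counts and nuclear charges: Ti4+ has 18 e⁻ (Z=22), Zr4+ has 36 e⁻ (Z=40), Y3+ has 36 e⁻ (Z=39), La3+ has 54 e⁻ (Z=57), Ba2+ has 54 e⁻ (Z=56), Cs+ has 54 e⁻ (Z=55). Ti4+ < Zr4+ (same group, period 4 vs 5); Zr4+ < Y3+ (isoelectronic, higher Z=40 is smaller); Y3+ < La3+ (same group, period 5 vs 6); La3+ < Ba2+ (isoelectronic, higher Z=57 is smaller); Ba2+ < Cs+ (isoelectronic, higher Z=56 is smaller).
Overall: Ti4+ < Zr4+ < Y3+ < La3+ < Ba2+ < Cs+. La3+ has 3 below it and 2 above. That's 3.

3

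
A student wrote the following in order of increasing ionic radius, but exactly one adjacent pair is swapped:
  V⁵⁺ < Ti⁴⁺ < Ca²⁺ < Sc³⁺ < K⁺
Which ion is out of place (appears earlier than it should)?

The pair Ca²⁺, Sc³⁺ is the wrong way round — Sc³⁺ and Ca²⁺ share 18 electrons; the higher nuclear charge on Sc (Z=21) contracts it more, so Sc³⁺ < Ca²⁺. All other adjacent pairs agree with periodic trends, so Ca²⁺ is the misplaced ion.

Ca²⁺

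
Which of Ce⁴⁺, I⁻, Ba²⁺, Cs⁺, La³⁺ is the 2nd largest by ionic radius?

Cs⁺

Each ion has 54 electrons. The ranking follows nuclear charge in reverse — greater Z gives a smaller radius. Ce⁴⁺ (Z=58), La³⁺ (Z=57), Ba²⁺ (Z=56), Cs⁺ (Z=55), I⁻ (Z=53).
So the order is Ce⁴⁺ < La³⁺ < Ba²⁺ < Cs⁺ < I⁻; the 2nd-largest ion is Cs⁺.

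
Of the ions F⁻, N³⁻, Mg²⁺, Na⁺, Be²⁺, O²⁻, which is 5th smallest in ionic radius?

Be²⁺: 2 e⁻, Z=4, Mg²⁺: 10 e⁻, Z=12, Na⁺: 10 e⁻, Z=11, F⁻: 10 e⁻, Z=9, O²⁻: 10 e⁻, Z=8, N³⁻: 10 e⁻, Z=7. Be²⁺ < Mg²⁺ (same group, period 2 vs 3); Mg²⁺ < Na⁺ (isoelectronic, higher Z=12 is smaller); Na⁺ < F⁻ (isoelectronic, higher Z=11 is smaller); F⁻ < O²⁻ (both 10 e⁻, Z=9>8); O²⁻ < N³⁻ (both 10 e⁻, Z=8>7).
Ordering: Be²⁺ < Mg²⁺ < Na⁺ < F⁻ < O²⁻ < N³⁻. The 5th smallest is O²⁻.

O²⁻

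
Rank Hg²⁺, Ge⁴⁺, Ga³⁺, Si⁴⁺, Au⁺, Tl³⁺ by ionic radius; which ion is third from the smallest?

Ga³⁺

Electron counts and nuclear charges: Si⁴⁺ has 10 e⁻ (Z=14), Ge⁴⁺ has 28 e⁻ (Z=32), Ga³⁺ has 28 e⁻ (Z=31), Tl³⁺ has 78 e⁻ (Z=81), Hg²⁺ has 78 e⁻ (Z=80), Au⁺ has 78 e⁻ (Z=79). Si⁴⁺ < Ge⁴⁺ (same group, period 3 vs 4); Ge⁴⁺ < Ga³⁺ (isoelectronic, higher Z=32 is smaller); Ga³⁺ < Tl³⁺ (same group, 2 shells fewer); Tl³⁺ < Hg²⁺ (isoelectronic, higher Z=81 is smaller); Hg²⁺ < Au⁺ (isoelectronic, higher Z=80 is smaller).
That gives Si⁴⁺ < Ge⁴⁺ < Ga³⁺ < Tl³⁺ < Hg²⁺ < Au⁺. From the smallest end, number 3 is Ga³⁺.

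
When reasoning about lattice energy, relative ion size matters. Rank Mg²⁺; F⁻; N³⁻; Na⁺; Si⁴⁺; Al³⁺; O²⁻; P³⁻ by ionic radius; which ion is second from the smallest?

Al³⁺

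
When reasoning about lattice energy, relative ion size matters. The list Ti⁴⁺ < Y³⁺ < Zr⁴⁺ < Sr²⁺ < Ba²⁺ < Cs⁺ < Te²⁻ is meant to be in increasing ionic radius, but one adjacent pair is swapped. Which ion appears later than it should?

The pair Y³⁺, Zr⁴⁺ is the wrong way round — they are isoelectronic (36 e⁻) and Zr has more protons than Y (40 vs 39), making Zr⁴⁺ smaller. All other adjacent pairs agree with periodic trends, so Zr⁴⁺ is the misplaced ion.

Zr⁴⁺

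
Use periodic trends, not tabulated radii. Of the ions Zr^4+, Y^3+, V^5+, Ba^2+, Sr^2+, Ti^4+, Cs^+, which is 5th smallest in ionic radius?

V^5+ has 18 e⁻ (Z=23), Ti^4+ has 18 e⁻ (Z=22), Zr^4+ has 36 e⁻ (Z=40), Y^3+ has 36 e⁻ (Z=39), Sr^2+ has 36 e⁻ (Z=38), Ba^2+ has 54 e⁻ (Z=56), Cs^+ has 54 e⁻ (Z=55). V^5+ < Ti^4+ (both 18 e⁻, Z=23>22); Ti^4+ < Zr^4+ (same group, period 4 vs 5); Zr^4+ < Y^3+ (isoelectronic, higher Z=40 is smaller); Y^3+ < Sr^2+ (isoelectronic, higher Z=39 is smaller); Sr^2+ < Ba^2+ (same group, 1 shell fewer); Ba^2+ < Cs^+ (both 54 e⁻, Z=56>55).
So the order is V^5+ < Ti^4+ < Zr^4+ < Y^3+ < Sr^2+ < Ba^2+ < Cs^+; the 5th-smallest ion is Sr^2+.

Sr^2+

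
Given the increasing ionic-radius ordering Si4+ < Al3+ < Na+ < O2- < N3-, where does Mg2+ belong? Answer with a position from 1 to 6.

3

Each ion has 10 electrons. The ranking follows nuclear charge in reverse — greater Z gives a smaller radius. Si4+ (Z=14), Al3+ (Z=13), Mg2+ (Z=12), Na+ (Z=11), O2- (Z=8), N3- (Z=7).
Merged order: Si4+ < Al3+ < Mg2+ < Na+ < O2- < N3- — Mg2+ is number 3.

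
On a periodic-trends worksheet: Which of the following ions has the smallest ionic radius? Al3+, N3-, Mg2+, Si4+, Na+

Si4+

These species are isoelectronic with 10 electrons. The only difference is the number of protons: Si4+ (Z=14), Al3+ (Z=13), Mg2+ (Z=12), Na+ (Z=11), N3- (Z=7). The strongest nuclear pull (Si4+) gives the smallest ion.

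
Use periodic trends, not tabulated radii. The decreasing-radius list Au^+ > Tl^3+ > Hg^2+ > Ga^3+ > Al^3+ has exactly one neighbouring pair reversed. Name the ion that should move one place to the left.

Hg^2+

Scanning neighbour by neighbour, only Tl^3+/Hg^2+ violates a trend: Tl^3+ and Hg^2+ share 78 electrons; the higher nuclear charge on Tl (Z=81) contracts it more, so Tl^3+ < Hg^2+. That makes Hg^2+ the one sitting a position late relative to where it belongs.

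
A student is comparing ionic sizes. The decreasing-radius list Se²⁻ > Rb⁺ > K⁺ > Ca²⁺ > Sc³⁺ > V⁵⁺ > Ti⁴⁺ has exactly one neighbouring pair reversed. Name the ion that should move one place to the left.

Compare adjacent ions: both have 18 electrons but Z(V)=23 > Z(Ti)=22, so V⁵⁺ should be the smaller of the two — yet in this decreasing list V⁵⁺ sits before Ti⁴⁺. Nothing else is reversed, so Ti⁴⁺ should move one place to the left.

Ti⁴⁺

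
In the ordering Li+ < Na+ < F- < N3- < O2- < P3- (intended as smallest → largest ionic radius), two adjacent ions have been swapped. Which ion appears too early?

N3-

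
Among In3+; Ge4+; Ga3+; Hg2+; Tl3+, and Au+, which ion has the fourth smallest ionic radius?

Work out protons and electrons: Ge4+ (Z=32, 28 e⁻), Ga3+ (Z=31, 28 e⁻), In3+ (Z=49, 46 e⁻), Tl3+ (Z=81, 78 e⁻), Hg2+ (Z=80, 78 e⁻), Au+ (Z=79, 78 e⁻). Ge4+ < Ga3+ (both 28 e⁻, Z=32>31); Ga3+ < In3+ (same group, period 4 vs 5); In3+ < Tl3+ (same group, 1 shell fewer); Tl3+ < Hg2+ (isoelectronic, higher Z=81 is smaller); Hg2+ < Au+ (both 78 e⁻, Z=80>79).
So the order is Ge4+ < Ga3+ < In3+ < Tl3+ < Hg2+ < Au+; the 4th-smallest ion is Tl3+.

Tl3+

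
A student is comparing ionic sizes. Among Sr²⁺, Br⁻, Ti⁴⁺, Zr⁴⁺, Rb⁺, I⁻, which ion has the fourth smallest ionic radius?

Rb⁺

Work out protons and electrons: Ti⁴⁺ has 18 e⁻ (Z=22), Zr⁴⁺ has 36 e⁻ (Z=40), Sr²⁺ has 36 e⁻ (Z=38), Rb⁺ has 36 e⁻ (Z=37), Br⁻ has 36 e⁻ (Z=35), I⁻ has 54 e⁻ (Z=53). Ti⁴⁺ < Zr⁴⁺ (same group, period 4 vs 5); Zr⁴⁺ < Sr²⁺ (both 36 e⁻, Z=40>38); Sr²⁺ < Rb⁺ (both 36 e⁻, Z=38>37); Rb⁺ < Br⁻ (isoelectronic, higher Z=37 is smaller); Br⁻ < I⁻ (same group, period 4 vs 5).
Full ascending order: Ti⁴⁺ < Zr⁴⁺ < Sr²⁺ < Rb⁺ < Br⁻ < I⁻. Counting from the smallest, position 4 is Rb⁺.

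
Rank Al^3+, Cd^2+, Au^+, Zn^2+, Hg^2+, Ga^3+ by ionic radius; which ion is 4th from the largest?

Zn^2+

Al^3+ has 10 e⁻ (Z=13), Ga^3+ has 28 e⁻ (Z=31), Zn^2+ has 28 e⁻ (Z=30), Cd^2+ has 46 e⁻ (Z=48), Hg^2+ has 78 e⁻ (Z=80), Au^+ has 78 e⁻ (Z=79). Al^3+ < Ga^3+ (same group, period 3 vs 4); Ga^3+ < Zn^2+ (both 28 e⁻, Z=31>30); Zn^2+ < Cd^2+ (same group, period 4 vs 5); Cd^2+ < Hg^2+ (same group, 1 shell fewer); Hg^2+ < Au^+ (isoelectronic, higher Z=80 is smaller).
Full ascending order: Al^3+ < Ga^3+ < Zn^2+ < Cd^2+ < Hg^2+ < Au^+. Counting from the largest, position 4 is Zn^2+.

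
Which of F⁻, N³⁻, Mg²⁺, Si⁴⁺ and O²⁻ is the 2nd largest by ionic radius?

All of these have 10 electrons (isoelectronic). With the same electron cloud, the ion with the most protons pulls it in tightest. Nuclear charges: Si⁴⁺ (Z=14), Mg²⁺ (Z=12), F⁻ (Z=9), O²⁻ (Z=8), N³⁻ (Z=7). Highest Z is smallest.
Ordering: Si⁴⁺ < Mg²⁺ < F⁻ < O²⁻ < N³⁻. The 2nd largest is O²⁻.

O²⁻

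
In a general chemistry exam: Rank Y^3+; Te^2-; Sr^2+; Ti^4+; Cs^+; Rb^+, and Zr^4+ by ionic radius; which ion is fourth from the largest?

Sr^2+

Tabulating Z and e⁻: Ti^4+ has 18 e⁻ (Z=22), Zr^4+ has 36 e⁻ (Z=40), Y^3+ has 36 e⁻ (Z=39), Sr^2+ has 36 e⁻ (Z=38), Rb^+ has 36 e⁻ (Z=37), Cs^+ has 54 e⁻ (Z=55), Te^2- has 54 e⁻ (Z=52). Ti^4+ < Zr^4+ (same group, period 4 vs 5); Zr^4+ < Y^3+ (both 36 e⁻, Z=40>39); Y^3+ < Sr^2+ (isoelectronic, higher Z=39 is smaller); Sr^2+ < Rb^+ (both 36 e⁻, Z=38>37); Rb^+ < Cs^+ (same group, 1 shell fewer); Cs^+ < Te^2- (both 54 e⁻, Z=55>52).
So the order is Ti^4+ < Zr^4+ < Y^3+ < Sr^2+ < Rb^+ < Cs^+ < Te^2-; the 4th-largest ion is Sr^2+.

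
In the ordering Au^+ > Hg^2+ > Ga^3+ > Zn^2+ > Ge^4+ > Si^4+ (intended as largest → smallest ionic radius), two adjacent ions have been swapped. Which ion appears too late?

Compare adjacent ions: both have 28 electrons but Z(Ga)=31 > Z(Zn)=30, so Ga^3+ should be the smaller of the two — yet in this decreasing list Ga^3+ sits before Zn^2+. Nothing else is reversed, so Zn^2+ should move one place to the left.

Zn^2+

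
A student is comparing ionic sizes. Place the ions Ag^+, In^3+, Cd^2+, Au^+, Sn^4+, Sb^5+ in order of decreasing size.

Sb^5+ has 46 e⁻ (Z=51), Sn^4+ has 46 e⁻ (Z=50), In^3+ has 46 e⁻ (Z=49), Cd^2+ has 46 e⁻ (Z=48), Ag^+ has 46 e⁻ (Z=47), Au^+ has 78 e⁻ (Z=79). Sb^5+ < Sn^4+ (isoelectronic, higher Z=51 is smaller); Sn^4+ < In^3+ (both 46 e⁻, Z=50>49); In^3+ < Cd^2+ (both 46 e⁻, Z=49>48); Cd^2+ < Ag^+ (both 46 e⁻, Z=48>47); Ag^+ < Au^+ (same group, 1 shell fewer).

Au^+ > Ag^+ > Cd^2+ > In^3+ > Sn^4+ > Sb^5+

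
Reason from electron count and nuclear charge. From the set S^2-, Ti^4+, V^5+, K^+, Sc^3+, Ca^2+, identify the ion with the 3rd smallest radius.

Isoelectronic series (18 e⁻ each). Size is set by nuclear charge: more protons means a smaller ion. V^5+ (Z=23), Ti^4+ (Z=22), Sc^3+ (Z=21), Ca^2+ (Z=20), K^+ (Z=19), S^2- (Z=16).
Full ascending order: V^5+ < Ti^4+ < Sc^3+ < Ca^2+ < K^+ < S^2-. Counting from the smallest, position 3 is Sc^3+.

Sc^3+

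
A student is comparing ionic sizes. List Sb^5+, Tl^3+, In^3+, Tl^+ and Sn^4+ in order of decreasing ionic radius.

Tl^+ > Tl^3+ > In^3+ > Sn^4+ > Sb^5+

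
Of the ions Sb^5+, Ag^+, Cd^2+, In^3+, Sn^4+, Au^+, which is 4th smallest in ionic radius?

Cd^2+

Tabulating Z and e⁻: Sb^5+ (Z=51, 46 e⁻), Sn^4+ (Z=50, 46 e⁻), In^3+ (Z=49, 46 e⁻), Cd^2+ (Z=48, 46 e⁻), Ag^+ (Z=47, 46 e⁻), Au^+ (Z=79, 78 e⁻). Sb^5+ < Sn^4+ (isoelectronic, higher Z=51 is smaller); Sn^4+ < In^3+ (isoelectronic, higher Z=50 is smaller); In^3+ < Cd^2+ (isoelectronic, higher Z=49 is smaller); Cd^2+ < Ag^+ (both 46 e⁻, Z=48>47); Ag^+ < Au^+ (same group, period 5 vs 6).
That gives Sb^5+ < Sn^4+ < In^3+ < Cd^2+ < Ag^+ < Au^+. From the smallest end, number 4 is Cd^2+.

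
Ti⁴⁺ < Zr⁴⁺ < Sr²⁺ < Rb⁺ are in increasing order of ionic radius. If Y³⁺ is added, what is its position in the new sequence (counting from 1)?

First list Z and electron count for each: Ti⁴⁺ (Z=22, 18 e⁻), Zr⁴⁺ (Z=40, 36 e⁻), Y³⁺ (Z=39, 36 e⁻), Sr²⁺ (Z=38, 36 e⁻), Rb⁺ (Z=37, 36 e⁻). Ti⁴⁺ < Zr⁴⁺ (same group, period 4 vs 5); Zr⁴⁺ < Y³⁺ (both 36 e⁻, Z=40>39); Y³⁺ < Sr²⁺ (isoelectronic, higher Z=39 is smaller); Sr²⁺ < Rb⁺ (isoelectronic, higher Z=38 is smaller).
With Y³⁺ included the full order is Ti⁴⁺ < Zr⁴⁺ < Y³⁺ < Sr²⁺ < Rb⁺, so it takes position 3.

3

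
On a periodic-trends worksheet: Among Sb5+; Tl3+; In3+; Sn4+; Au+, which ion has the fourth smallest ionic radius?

Tl3+

Sb5+ (Z=51, 46 e⁻), Sn4+ (Z=50, 46 e⁻), In3+ (Z=49, 46 e⁻), Tl3+ (Z=81, 78 e⁻), Au+ (Z=79, 78 e⁻). Sb5+ < Sn4+ (isoelectronic, higher Z=51 is smaller); Sn4+ < In3+ (both 46 e⁻, Z=50>49); In3+ < Tl3+ (same group, period 5 vs 6); Tl3+ < Au+ (both 78 e⁻, Z=81>79).
Ordering: Sb5+ < Sn4+ < In3+ < Tl3+ < Au+. The fourth smallest is Tl3+.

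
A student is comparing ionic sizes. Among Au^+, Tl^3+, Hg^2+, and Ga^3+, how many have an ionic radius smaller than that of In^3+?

1

Tabulating Z and e⁻: Ga^3+ has 28 e⁻ (Z=31), In^3+ has 46 e⁻ (Z=49), Tl^3+ has 78 e⁻ (Z=81), Hg^2+ has 78 e⁻ (Z=80), Au^+ has 78 e⁻ (Z=79). Ga^3+ < In^3+ (same group, 1 shell fewer); In^3+ < Tl^3+ (same group, period 5 vs 6); Tl^3+ < Hg^2+ (isoelectronic, higher Z=81 is smaller); Hg^2+ < Au^+ (isoelectronic, higher Z=80 is smaller).
Placing each against In^3+: smaller — Ga^3+; larger — Tl^3+, Hg^2+, Au^+. So 1 is smaller.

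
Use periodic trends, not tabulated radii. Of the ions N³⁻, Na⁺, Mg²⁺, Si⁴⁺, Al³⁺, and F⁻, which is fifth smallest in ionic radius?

F⁻

Each ion has 10 electrons. The ranking follows nuclear charge in reverse — greater Z gives a smaller radius. Si⁴⁺ (Z=14), Al³⁺ (Z=13), Mg²⁺ (Z=12), Na⁺ (Z=11), F⁻ (Z=9), N³⁻ (Z=7).
Full ascending order: Si⁴⁺ < Al³⁺ < Mg²⁺ < Na⁺ < F⁻ < N³⁻. Counting from the smallest, position 5 is F⁻.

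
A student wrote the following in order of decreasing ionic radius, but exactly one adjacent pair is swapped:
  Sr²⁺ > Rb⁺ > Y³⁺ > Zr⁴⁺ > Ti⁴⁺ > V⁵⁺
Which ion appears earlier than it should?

Compare adjacent ions: Sr²⁺ and Rb⁺ share 36 electrons; the higher nuclear charge on Sr (Z=38) contracts it more, so Sr²⁺ < Rb⁺ — yet in this decreasing list Sr²⁺ sits before Rb⁺. Nothing else is reversed, so Sr²⁺ should move one place to the right.

Sr²⁺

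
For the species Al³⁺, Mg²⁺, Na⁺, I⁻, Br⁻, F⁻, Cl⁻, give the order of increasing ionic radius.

Al³⁺ has 10 e⁻ (Z=13), Mg²⁺ has 10 e⁻ (Z=12), Na⁺ has 10 e⁻ (Z=11), F⁻ has 10 e⁻ (Z=9), Cl⁻ has 18 e⁻ (Z=17), Br⁻ has 36 e⁻ (Z=35), I⁻ has 54 e⁻ (Z=53). Al³⁺ < Mg²⁺ (isoelectronic, higher Z=13 is smaller); Mg²⁺ < Na⁺ (isoelectronic, higher Z=12 is smaller); Na⁺ < F⁻ (isoelectronic, higher Z=11 is smaller); F⁻ < Cl⁻ (same group, period 2 vs 3); Cl⁻ < Br⁻ (same group, period 3 vs 4); Br⁻ < I⁻ (same group, 1 shell fewer).

Al³⁺ < Mg²⁺ < Na⁺ < F⁻ < Cl⁻ < Br⁻ < I⁻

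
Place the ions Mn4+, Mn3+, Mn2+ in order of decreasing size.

Same element, different charge: the more highly charged cation has fewer electrons and a greater effective nuclear charge per electron, making Mn4+ the smallest.

Mn2+ > Mn3+ > Mn4+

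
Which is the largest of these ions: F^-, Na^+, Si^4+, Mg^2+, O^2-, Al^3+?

These species are isoelectronic with 10 electrons. The only difference is the number of protons: Si^4+ (Z=14), Al^3+ (Z=13), Mg^2+ (Z=12), Na^+ (Z=11), F^- (Z=9), O^2- (Z=8). The strongest nuclear pull (Si^4+) gives the smallest ion.

O^2-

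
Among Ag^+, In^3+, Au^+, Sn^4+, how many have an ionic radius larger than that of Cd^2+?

Electron counts and nuclear charges: Sn^4+ (Z=50, 46 e⁻), In^3+ (Z=49, 46 e⁻), Cd^2+ (Z=48, 46 e⁻), Ag^+ (Z=47, 46 e⁻), Au^+ (Z=79, 78 e⁻). Sn^4+ < In^3+ (isoelectronic, higher Z=50 is smaller); In^3+ < Cd^2+ (both 46 e⁻, Z=49>48); Cd^2+ < Ag^+ (both 46 e⁻, Z=48>47); Ag^+ < Au^+ (same group, period 5 vs 6).
Overall: Sn^4+ < In^3+ < Cd^2+ < Ag^+ < Au^+. Cd^2+ has 2 below it and 2 above. That's 2.

2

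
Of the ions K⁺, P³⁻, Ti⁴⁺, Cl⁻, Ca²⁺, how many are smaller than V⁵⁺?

Each ion has 18 electrons. The ranking follows nuclear charge in reverse — greater Z gives a smaller radius. V⁵⁺ (Z=23), Ti⁴⁺ (Z=22), Ca²⁺ (Z=20), K⁺ (Z=19), Cl⁻ (Z=17), P³⁻ (Z=15).
Placing each against V⁵⁺: smaller — none; larger — Ti⁴⁺, Ca²⁺, K⁺, Cl⁻, P³⁻. That's 0.

0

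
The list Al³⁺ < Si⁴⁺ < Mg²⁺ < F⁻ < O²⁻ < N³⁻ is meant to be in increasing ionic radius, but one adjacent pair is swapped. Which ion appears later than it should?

Si⁴⁺

Compare adjacent ions: they are isoelectronic (10 e⁻) and Si has more protons than Al (14 vs 13), making Si⁴⁺ smaller — yet in this increasing list Al³⁺ sits before Si⁴⁺. Nothing else is reversed, so Si⁴⁺ should move one place to the left.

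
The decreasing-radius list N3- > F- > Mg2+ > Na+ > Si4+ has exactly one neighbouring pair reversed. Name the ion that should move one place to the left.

The pair Mg2+, Na+ is the wrong way round — they are isoelectronic (10 e⁻) and Mg has more protons than Na (12 vs 11), making Mg2+ smaller. All other adjacent pairs agree with periodic trends, so Na+ is the misplaced ion.

Na+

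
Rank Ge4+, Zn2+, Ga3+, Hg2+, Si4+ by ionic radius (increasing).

Si4+ < Ge4+ < Ga3+ < Zn2+ < Hg2+

Tabulating Z and e⁻: Si4+ (Z=14, 10 e⁻), Ge4+ (Z=32, 28 e⁻), Ga3+ (Z=31, 28 e⁻), Zn2+ (Z=30, 28 e⁻), Hg2+ (Z=80, 78 e⁻). Si4+ < Ge4+ (same group, 1 shell fewer); Ge4+ < Ga3+ (isoelectronic, higher Z=32 is smaller); Ga3+ < Zn2+ (both 28 e⁻, Z=31>30); Zn2+ < Hg2+ (same group, period 4 vs 6).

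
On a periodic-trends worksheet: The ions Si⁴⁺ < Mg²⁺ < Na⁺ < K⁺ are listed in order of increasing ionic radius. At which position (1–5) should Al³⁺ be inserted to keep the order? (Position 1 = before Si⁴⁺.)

2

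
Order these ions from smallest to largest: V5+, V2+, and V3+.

These are all V ions. Removing more electrons (higher positive charge) pulls the remaining electrons in closer, so V5+ is smallest and V2+ is largest.

V5+ < V3+ < V2+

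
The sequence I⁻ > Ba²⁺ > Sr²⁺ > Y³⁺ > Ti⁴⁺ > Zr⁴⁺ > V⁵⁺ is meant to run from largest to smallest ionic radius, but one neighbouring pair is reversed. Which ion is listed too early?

Check each adjacent pair. Ti⁴⁺ and Zr⁴⁺ are reversed: both in group 4 with the same charge; Ti⁴⁺ (period 4) has the smaller radius. No other neighbouring pair contradicts the periodic trends, so Ti⁴⁺ is the ion listed too early.

Ti⁴⁺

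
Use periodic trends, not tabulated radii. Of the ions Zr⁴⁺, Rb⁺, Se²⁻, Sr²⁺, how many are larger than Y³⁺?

These species are isoelectronic with 36 electrons. The only difference is the number of protons: Zr⁴⁺ (Z=40), Y³⁺ (Z=39), Sr²⁺ (Z=38), Rb⁺ (Z=37), Se²⁻ (Z=34). The strongest nuclear pull (Zr⁴⁺) gives the smallest ion.
Overall: Zr⁴⁺ < Y³⁺ < Sr²⁺ < Rb⁺ < Se²⁻. Y³⁺ has 1 below it and 3 above. Count: 3.

3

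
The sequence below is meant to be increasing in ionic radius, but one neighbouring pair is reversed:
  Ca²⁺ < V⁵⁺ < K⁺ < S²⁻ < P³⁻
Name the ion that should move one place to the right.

Check each adjacent pair. Ca²⁺ and V⁵⁺ are reversed: V⁵⁺ and Ca²⁺ share 18 electrons; the higher nuclear charge on V (Z=23) contracts it more, so V⁵⁺ < Ca²⁺. No other neighbouring pair contradicts the periodic trends, so Ca²⁺ is the ion listed too early.

Ca²⁺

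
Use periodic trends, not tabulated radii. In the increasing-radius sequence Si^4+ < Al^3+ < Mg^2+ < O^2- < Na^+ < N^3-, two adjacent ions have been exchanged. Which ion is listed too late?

Scanning neighbour by neighbour, only O^2-/Na^+ violates a trend: Na^+ and O^2- share 10 electrons; the higher nuclear charge on Na (Z=11) contracts it more, so Na^+ < O^2-. That makes Na^+ the one sitting a position late relative to where it belongs.

Na^+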